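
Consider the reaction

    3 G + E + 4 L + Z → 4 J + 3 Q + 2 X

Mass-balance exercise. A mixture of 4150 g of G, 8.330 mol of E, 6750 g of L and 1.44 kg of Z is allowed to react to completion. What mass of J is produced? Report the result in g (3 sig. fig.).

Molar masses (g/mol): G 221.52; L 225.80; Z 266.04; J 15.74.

n(G) = 4150 / 221.52 = 18.73 mol
n(E) = 8.330 mol
n(L) = 6750 / 225.80 = 29.89 mol
n(Z) = 1.440×1000 / 266.04 = 5.413 mol
n/ν for G = 18.73/3 = 6.243
n/ν for E = 8.330/1 = 8.330
n/ν for L = 29.89/4 = 7.473
n/ν for Z = 5.413/1 = 5.413
Smallest n/ν is Z → limiting reagent.
n(J) = (4/1) × 5.413 = 21.65 mol
mass = 21.65 × 15.74 = 340.8 g

341 g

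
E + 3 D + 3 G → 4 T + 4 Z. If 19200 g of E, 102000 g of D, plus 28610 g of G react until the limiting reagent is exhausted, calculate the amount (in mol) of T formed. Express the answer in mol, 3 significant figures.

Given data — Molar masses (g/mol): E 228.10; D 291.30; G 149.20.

n(E) = 19200 / 228.10 = 84.17 mol
n(D) = 102000 / 291.30 = 350.2 mol
n(G) = 28610 / 149.20 = 191.8 mol
n/ν for E = 84.17/1 = 84.17
n/ν for D = 350.2/3 = 116.7
n/ν for G = 191.8/3 = 63.93
Smallest n/ν is G → limiting reagent.
n(T) = (4/3) × 191.8 = 255.7 mol

256 mol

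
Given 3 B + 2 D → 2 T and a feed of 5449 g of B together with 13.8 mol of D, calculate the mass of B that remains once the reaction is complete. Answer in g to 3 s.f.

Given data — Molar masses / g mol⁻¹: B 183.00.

1660 g

n(B) = 5449 / 183.00 = 29.78 mol
n(D) = 13.80 mol
n/ν → B: 9.927, D: 6.900; D is limiting.
B consumed = (3/2) × 13.80 = 20.70 mol
B remaining = 29.78 − 20.70 = 9.080 mol
mass = 9.080 × 183.00 = 1662 g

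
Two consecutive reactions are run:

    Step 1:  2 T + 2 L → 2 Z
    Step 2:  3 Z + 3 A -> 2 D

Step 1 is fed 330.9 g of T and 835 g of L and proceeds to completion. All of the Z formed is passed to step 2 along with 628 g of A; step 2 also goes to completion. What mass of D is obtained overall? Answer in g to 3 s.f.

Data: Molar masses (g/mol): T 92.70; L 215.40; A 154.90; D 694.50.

Step 1:
n(T) = 330.9 / 92.70 = 3.570 mol
n(L) = 835.0 / 215.40 = 3.877 mol
n/ν for T = 3.570/2 = 1.785
n/ν for L = 3.877/2 = 1.939
Smallest n/ν is T → limiting reagent.
n(Z) produced = (2/2) × 3.570 = 3.570 mol
Step 2:
n(Z) available = 3.570 mol
n(A) = 628.0 / 154.90 = 4.054 mol
n/ν for Z = 3.570/3 = 1.190
n/ν for A = 4.054/3 = 1.351
Smallest n/ν is Z → limiting reagent.
n(D) = (2/3) × 3.570 = 2.380 mol
mass = 2.380 × 694.50 = 1653 g

1650 g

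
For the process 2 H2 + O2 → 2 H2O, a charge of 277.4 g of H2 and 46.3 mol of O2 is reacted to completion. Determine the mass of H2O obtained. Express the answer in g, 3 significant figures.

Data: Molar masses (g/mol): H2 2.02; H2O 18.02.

1670 g

n(H2) = 277.4 / 2.02 = 137.3 mol
n(O2) = 46.30 mol
n/ν for H2 = 137.3/2 = 68.65
n/ν for O2 = 46.30/1 = 46.30
Smallest n/ν is O2 → limiting reagent.
n(H2O) = (2/1) × 46.30 = 92.60 mol
mass = 92.60 × 18.02 = 1669 g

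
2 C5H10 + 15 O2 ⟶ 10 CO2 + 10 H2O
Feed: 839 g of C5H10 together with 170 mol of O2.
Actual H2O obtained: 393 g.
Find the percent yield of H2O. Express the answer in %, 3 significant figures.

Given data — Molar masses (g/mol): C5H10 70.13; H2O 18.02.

36.5 %

n(C5H10) = 839.0 / 70.13 = 11.96 mol
n(O2) = 170.0 mol
n/ν for C5H10 = 11.96/2 = 5.980
n/ν for O2 = 170.0/15 = 11.33
Smallest n/ν is C5H10 → limiting reagent.
theoretical n(H2O) = (10/2) × 11.96 = 59.80 mol → 1078 g
% yield = 393 / 1078 × 100 = 36.46 %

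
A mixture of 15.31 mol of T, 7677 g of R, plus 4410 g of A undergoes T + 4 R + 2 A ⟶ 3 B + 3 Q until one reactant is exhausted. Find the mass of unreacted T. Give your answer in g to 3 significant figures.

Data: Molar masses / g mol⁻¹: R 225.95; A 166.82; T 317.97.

2170 g

n(T) = 15.31 mol
n(R) = 7677 / 225.95 = 33.98 mol
n(A) = 4410 / 166.82 = 26.44 mol
n/ν for T = 15.31/1 = 15.31
n/ν for R = 33.98/4 = 8.495
n/ν for A = 26.44/2 = 13.22
Smallest n/ν is R → limiting reagent.
T consumed = (1/4) × 33.98 = 8.495 mol
T remaining = 15.31 − 8.495 = 6.815 mol
mass = 6.815 × 317.97 = 2167 g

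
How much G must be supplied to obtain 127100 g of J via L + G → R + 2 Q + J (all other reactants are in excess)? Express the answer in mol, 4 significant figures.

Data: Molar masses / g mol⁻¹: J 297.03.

n(J) = 127100 / 297.03 = 427.9 mol
n(G) = (1/1) × 427.9 = 427.9 mol

427.9 mol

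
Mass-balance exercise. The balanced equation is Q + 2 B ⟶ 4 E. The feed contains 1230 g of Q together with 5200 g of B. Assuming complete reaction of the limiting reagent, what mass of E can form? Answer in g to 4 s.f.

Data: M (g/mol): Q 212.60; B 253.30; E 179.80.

4161 g

n(Q) = 1230 / 212.60 = 5.786 mol
n(B) = 5200 / 253.30 = 20.53 mol
n/ν for Q = 5.786/1 = 5.786
n/ν for B = 20.53/2 = 10.27
Smallest n/ν is Q → limiting reagent.
n(E) = (4/1) × 5.786 = 23.14 mol
mass = 23.14 × 179.80 = 4161 g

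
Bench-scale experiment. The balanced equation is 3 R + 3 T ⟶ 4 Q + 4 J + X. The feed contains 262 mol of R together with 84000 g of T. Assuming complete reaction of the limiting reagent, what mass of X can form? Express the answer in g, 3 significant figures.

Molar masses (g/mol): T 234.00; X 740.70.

64700 g

n(R) = 262.0 mol
n(T) = 84000 / 234.00 = 359.0 mol
n/ν for R = 262.0/3 = 87.33
n/ν for T = 359.0/3 = 119.7
Smallest n/ν is R → limiting reagent.
n(X) = (1/3) × 262.0 = 87.33 mol
mass = 87.33 × 740.70 = 64690 g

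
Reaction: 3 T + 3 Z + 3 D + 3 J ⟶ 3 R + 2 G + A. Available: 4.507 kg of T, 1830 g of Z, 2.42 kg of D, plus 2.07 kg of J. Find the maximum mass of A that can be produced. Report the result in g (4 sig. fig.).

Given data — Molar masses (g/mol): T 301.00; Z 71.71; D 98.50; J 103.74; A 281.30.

1404 g

n(T) = 4.507×1000 / 301.00 = 14.97 mol
n(Z) = 1830 / 71.71 = 25.52 mol
n(D) = 2.420×1000 / 98.50 = 24.57 mol
n(J) = 2.070×1000 / 103.74 = 19.95 mol
n/ν → T: 4.990, Z: 8.507, D: 8.190, J: 6.650; T is limiting.
n(A) = (1/3) × 14.97 = 4.990 mol
mass = 4.990 × 281.30 = 1404 g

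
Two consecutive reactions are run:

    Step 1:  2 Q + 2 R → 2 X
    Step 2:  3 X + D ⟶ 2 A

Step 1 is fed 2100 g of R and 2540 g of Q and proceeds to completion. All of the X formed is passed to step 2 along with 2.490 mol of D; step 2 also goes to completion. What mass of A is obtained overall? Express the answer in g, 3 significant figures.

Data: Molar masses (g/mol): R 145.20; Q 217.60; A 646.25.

3220 g

Step 1:
n(R) = 2100 / 145.20 = 14.46 mol
n(Q) = 2540 / 217.60 = 11.67 mol
n/ν for R = 14.46/2 = 7.230
n/ν for Q = 11.67/2 = 5.835
Smallest n/ν is Q → limiting reagent.
n(X) produced = (2/2) × 11.67 = 11.67 mol
Step 2:
n(X) available = 11.67 mol
n(D) = 2.490 mol
n/ν for X = 11.67/3 = 3.890
n/ν for D = 2.490/1 = 2.490
Smallest n/ν is D → limiting reagent.
n(A) = (2/1) × 2.490 = 4.980 mol
mass = 4.980 × 646.25 = 3218 g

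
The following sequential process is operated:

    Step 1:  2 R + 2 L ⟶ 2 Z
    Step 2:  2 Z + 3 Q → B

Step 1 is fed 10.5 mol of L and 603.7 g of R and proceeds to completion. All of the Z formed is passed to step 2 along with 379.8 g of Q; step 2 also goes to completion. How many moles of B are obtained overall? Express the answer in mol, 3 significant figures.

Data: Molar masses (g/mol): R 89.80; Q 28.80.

3.36 mol

Step 1:
n(L) = 10.50 mol
n(R) = 603.7 / 89.80 = 6.723 mol
n/ν → L: 5.250, R: 3.362; R is limiting.
n(Z) produced = (2/2) × 6.723 = 6.723 mol
Step 2:
n(Z) available = 6.723 mol
n(Q) = 379.8 / 28.80 = 13.19 mol
n/ν → Z: 3.362, Q: 4.397; Z is limiting.
n(B) = (1/2) × 6.723 = 3.362 mol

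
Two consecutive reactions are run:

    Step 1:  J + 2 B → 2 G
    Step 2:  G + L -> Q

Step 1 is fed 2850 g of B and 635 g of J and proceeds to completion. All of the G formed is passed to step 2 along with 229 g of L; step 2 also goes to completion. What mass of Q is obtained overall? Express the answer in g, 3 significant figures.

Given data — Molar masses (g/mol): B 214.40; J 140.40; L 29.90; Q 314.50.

2410 g

Step 1:
n(B) = 2850 / 214.40 = 13.29 mol
n(J) = 635.0 / 140.40 = 4.523 mol
n/ν for B = 13.29/2 = 6.645
n/ν for J = 4.523/1 = 4.523
Smallest n/ν is J → limiting reagent.
n(G) produced = (2/1) × 4.523 = 9.046 mol
Step 2:
n(G) available = 9.046 mol
n(L) = 229.0 / 29.90 = 7.659 mol
n/ν for G = 9.046/1 = 9.046
n/ν for L = 7.659/1 = 7.659
Smallest n/ν is L → limiting reagent.
n(Q) = (1/1) × 7.659 = 7.659 mol
mass = 7.659 × 314.50 = 2409 g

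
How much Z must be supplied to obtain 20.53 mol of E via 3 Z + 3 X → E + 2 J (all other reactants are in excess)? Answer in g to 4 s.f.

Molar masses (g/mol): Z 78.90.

n(E) = 20.53 mol
n(Z) = (3/1) × 20.53 = 61.59 mol
mass = 61.59 × 78.90 = 4859 g

4859 g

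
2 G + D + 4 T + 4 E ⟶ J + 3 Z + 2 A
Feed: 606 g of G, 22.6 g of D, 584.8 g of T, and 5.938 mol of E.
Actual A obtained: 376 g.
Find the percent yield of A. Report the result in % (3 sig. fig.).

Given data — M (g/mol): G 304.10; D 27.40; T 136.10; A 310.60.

73.4 %

n(G) = 606.0 / 304.10 = 1.993 mol
n(D) = 22.60 / 27.40 = 0.8248 mol
n(T) = 584.8 / 136.10 = 4.297 mol
n(E) = 5.938 mol
n/ν for G = 1.993/2 = 0.9965
n/ν for D = 0.8248/1 = 0.8248
n/ν for T = 4.297/4 = 1.074
n/ν for E = 5.938/4 = 1.485
Smallest n/ν is D → limiting reagent.
theoretical n(A) = (2/1) × 0.8248 = 1.650 mol → 512.5 g
% yield = 376 / 512.5 × 100 = 73.37 %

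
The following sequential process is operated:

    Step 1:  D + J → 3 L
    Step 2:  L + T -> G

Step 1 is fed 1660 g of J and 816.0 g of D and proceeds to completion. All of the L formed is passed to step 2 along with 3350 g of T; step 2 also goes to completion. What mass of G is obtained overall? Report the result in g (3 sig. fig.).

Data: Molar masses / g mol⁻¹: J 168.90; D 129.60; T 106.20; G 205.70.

3890 g

Step 1:
n(J) = 1660 / 168.90 = 9.828 mol
n(D) = 816.0 / 129.60 = 6.296 mol
n/ν → J: 9.828, D: 6.296; D is limiting.
n(L) produced = (3/1) × 6.296 = 18.89 mol
Step 2:
n(L) available = 18.89 mol
n(T) = 3350 / 106.20 = 31.54 mol
n/ν → L: 18.89, T: 31.54; L is limiting.
n(G) = (1/1) × 18.89 = 18.89 mol
mass = 18.89 × 205.70 = 3886 g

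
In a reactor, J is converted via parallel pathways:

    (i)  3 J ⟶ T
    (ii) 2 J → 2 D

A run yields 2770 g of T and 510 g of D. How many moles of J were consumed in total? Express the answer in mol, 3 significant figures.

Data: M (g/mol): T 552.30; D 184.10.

17.8 mol

n(T) = 2770 / 552.30 = 5.015 mol
n(D) = 510 / 184.10 = 2.770 mol
n(J) via (i) = (3/1)×5.015 = 15.05 mol
n(J) via (ii) = (2/2)×2.770 = 2.770 mol
total n(J) = 15.05 + 2.770 = 17.82 mol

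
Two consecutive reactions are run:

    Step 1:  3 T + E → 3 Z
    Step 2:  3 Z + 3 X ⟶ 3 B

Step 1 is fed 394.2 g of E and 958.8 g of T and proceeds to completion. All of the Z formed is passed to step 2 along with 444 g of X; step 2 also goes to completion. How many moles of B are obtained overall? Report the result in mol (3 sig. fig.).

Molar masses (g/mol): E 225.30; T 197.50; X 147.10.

3.02 mol

Step 1:
n(E) = 394.2 / 225.30 = 1.750 mol
n(T) = 958.8 / 197.50 = 4.855 mol
n/ν → E: 1.750, T: 1.618; T is limiting.
n(Z) produced = (3/3) × 4.855 = 4.855 mol
Step 2:
n(Z) available = 4.855 mol
n(X) = 444.0 / 147.10 = 3.018 mol
n/ν → Z: 1.618, X: 1.006; X is limiting.
n(B) = (3/3) × 3.018 = 3.018 mol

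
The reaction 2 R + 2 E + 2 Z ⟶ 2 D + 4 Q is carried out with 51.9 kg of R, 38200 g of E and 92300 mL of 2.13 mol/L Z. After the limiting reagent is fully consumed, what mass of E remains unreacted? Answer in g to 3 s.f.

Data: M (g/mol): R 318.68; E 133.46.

16500 g

n(R) = 51.90×1000 / 318.68 = 162.9 mol
n(E) = 38200 / 133.46 = 286.2 mol
n(Z) = 2.13 × 92300/1000 = 196.6 mol
n/ν for R = 162.9/2 = 81.45
n/ν for E = 286.2/2 = 143.1
n/ν for Z = 196.6/2 = 98.30
Smallest n/ν is R → limiting reagent.
E consumed = (2/2) × 162.9 = 162.9 mol
E remaining = 286.2 − 162.9 = 123.3 mol
mass = 123.3 × 133.46 = 16460 g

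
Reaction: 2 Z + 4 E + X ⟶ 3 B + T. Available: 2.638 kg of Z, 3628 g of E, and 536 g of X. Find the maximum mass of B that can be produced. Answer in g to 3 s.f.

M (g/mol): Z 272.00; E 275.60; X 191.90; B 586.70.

n(Z) = 2.638×1000 / 272.00 = 9.699 mol
n(E) = 3628 / 275.60 = 13.16 mol
n(X) = 536.0 / 191.90 = 2.793 mol
n/ν for Z = 9.699/2 = 4.850
n/ν for E = 13.16/4 = 3.290
n/ν for X = 2.793/1 = 2.793
Smallest n/ν is X → limiting reagent.
n(B) = (3/1) × 2.793 = 8.379 mol
mass = 8.379 × 586.70 = 4916 g

4920 g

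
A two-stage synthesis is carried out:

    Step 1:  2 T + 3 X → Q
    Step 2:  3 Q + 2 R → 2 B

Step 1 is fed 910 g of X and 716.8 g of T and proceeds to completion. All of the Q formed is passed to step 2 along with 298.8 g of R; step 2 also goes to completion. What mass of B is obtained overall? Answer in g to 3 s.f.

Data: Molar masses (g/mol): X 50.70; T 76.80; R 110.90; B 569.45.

1530 g

Step 1:
n(X) = 910.0 / 50.70 = 17.95 mol
n(T) = 716.8 / 76.80 = 9.333 mol
n/ν for X = 17.95/3 = 5.983
n/ν for T = 9.333/2 = 4.667
Smallest n/ν is T → limiting reagent.
n(Q) produced = (1/2) × 9.333 = 4.667 mol
Step 2:
n(Q) available = 4.667 mol
n(R) = 298.8 / 110.90 = 2.694 mol
n/ν for Q = 4.667/3 = 1.556
n/ν for R = 2.694/2 = 1.347
Smallest n/ν is R → limiting reagent.
n(B) = (2/2) × 2.694 = 2.694 mol
mass = 2.694 × 569.45 = 1534 g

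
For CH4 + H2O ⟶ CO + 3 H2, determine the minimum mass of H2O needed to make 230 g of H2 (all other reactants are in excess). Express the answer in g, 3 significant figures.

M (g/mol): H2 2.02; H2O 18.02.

684 g

n(H2) = 230 / 2.02 = 113.9 mol
n(H2O) = (1/3) × 113.9 = 37.97 mol
mass = 37.97 × 18.02 = 684.2 g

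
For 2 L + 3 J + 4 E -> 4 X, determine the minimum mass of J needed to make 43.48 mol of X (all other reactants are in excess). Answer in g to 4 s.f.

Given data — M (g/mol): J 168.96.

n(X) = 43.48 mol
n(J) = (3/4) × 43.48 = 32.61 mol
mass = 32.61 × 168.96 = 5510 g

5510 g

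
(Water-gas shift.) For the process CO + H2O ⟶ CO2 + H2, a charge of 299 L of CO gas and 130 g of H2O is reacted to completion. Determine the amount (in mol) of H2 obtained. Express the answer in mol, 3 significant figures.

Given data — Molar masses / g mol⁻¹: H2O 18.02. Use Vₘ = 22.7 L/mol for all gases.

7.21 mol

n(CO) = 299.0 / 22.7 = 13.17 mol
n(H2O) = 130.0 / 18.02 = 7.214 mol
n/ν → CO: 13.17, H2O: 7.214; H2O is limiting.
n(H2) = (1/1) × 7.214 = 7.214 mol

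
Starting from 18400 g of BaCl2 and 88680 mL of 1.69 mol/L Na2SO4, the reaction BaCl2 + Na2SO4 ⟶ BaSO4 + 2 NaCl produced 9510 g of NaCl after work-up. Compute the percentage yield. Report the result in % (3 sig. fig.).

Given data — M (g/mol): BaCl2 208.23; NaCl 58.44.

n(BaCl2) = 18400 / 208.23 = 88.36 mol
n(Na2SO4) = 1.69 × 88680/1000 = 149.9 mol
n/ν for BaCl2 = 88.36/1 = 88.36
n/ν for Na2SO4 = 149.9/1 = 149.9
Smallest n/ν is BaCl2 → limiting reagent.
theoretical n(NaCl) = (2/1) × 88.36 = 176.7 mol → 10330 g
% yield = 9510 / 10330 × 100 = 92.06 %

92.1 %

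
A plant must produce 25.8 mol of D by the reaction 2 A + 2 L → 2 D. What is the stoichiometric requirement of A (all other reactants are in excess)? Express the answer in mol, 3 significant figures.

25.8 mol

n(D) = 25.80 mol
n(A) = (2/2) × 25.80 = 25.80 mol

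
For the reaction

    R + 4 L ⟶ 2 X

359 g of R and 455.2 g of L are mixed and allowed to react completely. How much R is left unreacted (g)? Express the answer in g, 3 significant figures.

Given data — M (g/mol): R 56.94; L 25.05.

n(R) = 359.0 / 56.94 = 6.305 mol
n(L) = 455.2 / 25.05 = 18.17 mol
n/ν for R = 6.305/1 = 6.305
n/ν for L = 18.17/4 = 4.543
Smallest n/ν is L → limiting reagent.
R consumed = (1/4) × 18.17 = 4.543 mol
R remaining = 6.305 − 4.543 = 1.762 mol
mass = 1.762 × 56.94 = 100.3 g

100 g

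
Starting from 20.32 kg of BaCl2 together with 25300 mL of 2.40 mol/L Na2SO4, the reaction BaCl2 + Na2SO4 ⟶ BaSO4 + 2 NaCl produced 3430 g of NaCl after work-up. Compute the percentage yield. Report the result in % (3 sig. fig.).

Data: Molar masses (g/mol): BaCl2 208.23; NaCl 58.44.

n(BaCl2) = 20.32×1000 / 208.23 = 97.58 mol
n(Na2SO4) = 2.40 × 25300/1000 = 60.72 mol
n/ν for BaCl2 = 97.58/1 = 97.58
n/ν for Na2SO4 = 60.72/1 = 60.72
Smallest n/ν is Na2SO4 → limiting reagent.
theoretical n(NaCl) = (2/1) × 60.72 = 121.4 mol → 7095 g
% yield = 3430 / 7095 × 100 = 48.34 %

48.3 %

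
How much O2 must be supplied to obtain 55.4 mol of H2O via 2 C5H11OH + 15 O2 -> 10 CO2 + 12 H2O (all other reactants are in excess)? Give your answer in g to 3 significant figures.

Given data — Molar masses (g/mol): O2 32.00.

2220 g

n(H2O) = 55.40 mol
n(O2) = (15/12) × 55.40 = 69.25 mol
mass = 69.25 × 32.00 = 2216 g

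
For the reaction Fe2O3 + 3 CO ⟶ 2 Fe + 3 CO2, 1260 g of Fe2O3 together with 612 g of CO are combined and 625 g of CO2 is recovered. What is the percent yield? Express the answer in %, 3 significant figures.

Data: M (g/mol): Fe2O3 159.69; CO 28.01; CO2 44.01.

65.0 %

n(Fe2O3) = 1260 / 159.69 = 7.890 mol
n(CO) = 612.0 / 28.01 = 21.85 mol
n/ν → Fe2O3: 7.890, CO: 7.283; CO is limiting.
theoretical n(CO2) = (3/3) × 21.85 = 21.85 mol → 961.6 g
% yield = 625 / 961.6 × 100 = 65.00 %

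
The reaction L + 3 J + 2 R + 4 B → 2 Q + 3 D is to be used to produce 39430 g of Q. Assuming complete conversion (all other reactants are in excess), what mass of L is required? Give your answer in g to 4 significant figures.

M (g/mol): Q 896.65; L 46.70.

1027 g

n(Q) = 39430 / 896.65 = 43.97 mol
n(L) = (1/2) × 43.97 = 21.99 mol
mass = 21.99 × 46.70 = 1027 g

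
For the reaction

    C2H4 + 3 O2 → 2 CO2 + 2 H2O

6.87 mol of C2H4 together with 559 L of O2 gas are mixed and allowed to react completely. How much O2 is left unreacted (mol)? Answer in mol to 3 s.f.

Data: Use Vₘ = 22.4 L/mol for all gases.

n(C2H4) = 6.870 mol
n(O2) = 559.0 / 22.4 = 24.96 mol
n/ν for C2H4 = 6.870/1 = 6.870
n/ν for O2 = 24.96/3 = 8.320
Smallest n/ν is C2H4 → limiting reagent.
O2 consumed = (3/1) × 6.870 = 20.61 mol
O2 remaining = 24.96 − 20.61 = 4.350 mol

4.35 mol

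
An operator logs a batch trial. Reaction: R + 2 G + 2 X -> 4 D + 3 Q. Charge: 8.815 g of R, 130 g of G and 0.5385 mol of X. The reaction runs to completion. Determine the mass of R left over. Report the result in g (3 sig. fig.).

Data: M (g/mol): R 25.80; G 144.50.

n(R) = 8.815 / 25.80 = 0.3417 mol
n(G) = 130.0 / 144.50 = 0.8997 mol
n(X) = 0.5385 mol
n/ν → R: 0.3417, G: 0.4499, X: 0.2693; X is limiting.
R consumed = (1/2) × 0.5385 = 0.2693 mol
R remaining = 0.3417 − 0.2693 = 0.07240 mol
mass = 0.07240 × 25.80 = 1.868 g

1.87 g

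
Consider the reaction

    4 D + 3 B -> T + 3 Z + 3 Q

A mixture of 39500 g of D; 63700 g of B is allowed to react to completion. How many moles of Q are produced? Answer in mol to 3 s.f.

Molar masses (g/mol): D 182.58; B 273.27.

n(D) = 39500 / 182.58 = 216.3 mol
n(B) = 63700 / 273.27 = 233.1 mol
n/ν → D: 54.08, B: 77.70; D is limiting.
n(Q) = (3/4) × 216.3 = 162.2 mol

162 mol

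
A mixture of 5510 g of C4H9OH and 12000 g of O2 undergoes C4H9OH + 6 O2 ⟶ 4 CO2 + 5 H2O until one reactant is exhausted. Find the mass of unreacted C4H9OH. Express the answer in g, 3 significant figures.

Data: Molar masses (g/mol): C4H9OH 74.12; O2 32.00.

n(C4H9OH) = 5510 / 74.12 = 74.34 mol
n(O2) = 12000 / 32.00 = 375.0 mol
n/ν for C4H9OH = 74.34/1 = 74.34
n/ν for O2 = 375.0/6 = 62.50
Smallest n/ν is O2 → limiting reagent.
C4H9OH consumed = (1/6) × 375.0 = 62.50 mol
C4H9OH remaining = 74.34 − 62.50 = 11.84 mol
mass = 11.84 × 74.12 = 877.6 g

878 g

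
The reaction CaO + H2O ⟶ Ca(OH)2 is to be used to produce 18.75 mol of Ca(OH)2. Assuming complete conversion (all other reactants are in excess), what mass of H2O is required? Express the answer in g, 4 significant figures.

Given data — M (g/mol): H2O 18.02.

n(Ca(OH)2) = 18.75 mol
n(H2O) = (1/1) × 18.75 = 18.75 mol
mass = 18.75 × 18.02 = 337.9 g

337.9 g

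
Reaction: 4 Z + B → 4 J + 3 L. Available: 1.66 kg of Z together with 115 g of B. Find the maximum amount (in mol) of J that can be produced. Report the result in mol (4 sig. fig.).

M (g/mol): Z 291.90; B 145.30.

3.166 mol

n(Z) = 1.660×1000 / 291.90 = 5.687 mol
n(B) = 115.0 / 145.30 = 0.7915 mol
n/ν for Z = 5.687/4 = 1.422
n/ν for B = 0.7915/1 = 0.7915
Smallest n/ν is B → limiting reagent.
n(J) = (4/1) × 0.7915 = 3.166 mol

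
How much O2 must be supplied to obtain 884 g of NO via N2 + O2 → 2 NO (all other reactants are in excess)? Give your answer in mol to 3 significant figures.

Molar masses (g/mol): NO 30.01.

n(NO) = 884 / 30.01 = 29.46 mol
n(O2) = (1/2) × 29.46 = 14.73 mol

14.7 mol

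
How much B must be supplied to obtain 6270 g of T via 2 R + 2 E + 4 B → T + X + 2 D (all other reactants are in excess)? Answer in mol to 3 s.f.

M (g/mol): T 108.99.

230 mol

n(T) = 6270 / 108.99 = 57.53 mol
n(B) = (4/1) × 57.53 = 230.1 mol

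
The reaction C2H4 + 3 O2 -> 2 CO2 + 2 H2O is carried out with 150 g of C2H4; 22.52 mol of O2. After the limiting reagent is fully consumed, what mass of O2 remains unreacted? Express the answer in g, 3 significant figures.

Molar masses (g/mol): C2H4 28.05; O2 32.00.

207 g

n(C2H4) = 150.0 / 28.05 = 5.348 mol
n(O2) = 22.52 mol
n/ν for C2H4 = 5.348/1 = 5.348
n/ν for O2 = 22.52/3 = 7.507
Smallest n/ν is C2H4 → limiting reagent.
O2 consumed = (3/1) × 5.348 = 16.04 mol
O2 remaining = 22.52 − 16.04 = 6.480 mol
mass = 6.480 × 32.00 = 207.4 g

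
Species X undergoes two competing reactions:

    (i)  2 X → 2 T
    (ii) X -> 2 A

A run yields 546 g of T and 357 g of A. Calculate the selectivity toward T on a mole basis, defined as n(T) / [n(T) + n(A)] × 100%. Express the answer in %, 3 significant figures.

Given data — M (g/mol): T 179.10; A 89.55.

n(T) = 546 / 179.10 = 3.049 mol
n(A) = 357 / 89.55 = 3.987 mol
selectivity = 3.049/(3.049+3.987) × 100 = 43.33 %

43.3 %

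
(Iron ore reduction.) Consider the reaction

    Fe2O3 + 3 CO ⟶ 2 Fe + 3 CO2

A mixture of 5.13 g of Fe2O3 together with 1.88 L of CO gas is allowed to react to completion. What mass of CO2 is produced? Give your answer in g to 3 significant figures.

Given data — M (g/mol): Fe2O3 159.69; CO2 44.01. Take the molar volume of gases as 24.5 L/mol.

n(Fe2O3) = 5.130 / 159.69 = 0.03212 mol
n(CO) = 1.880 / 24.5 = 0.07673 mol
n/ν → Fe2O3: 0.03212, CO: 0.02558; CO is limiting.
n(CO2) = (3/3) × 0.07673 = 0.07673 mol
mass = 0.07673 × 44.01 = 3.377 g

3.38 g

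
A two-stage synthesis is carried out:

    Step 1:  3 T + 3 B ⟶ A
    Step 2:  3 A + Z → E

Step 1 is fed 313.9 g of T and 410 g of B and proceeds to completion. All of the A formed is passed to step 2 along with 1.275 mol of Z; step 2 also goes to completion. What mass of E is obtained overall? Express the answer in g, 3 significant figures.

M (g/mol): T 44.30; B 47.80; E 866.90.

Step 1:
n(T) = 313.9 / 44.30 = 7.086 mol
n(B) = 410.0 / 47.80 = 8.577 mol
n/ν for T = 7.086/3 = 2.362
n/ν for B = 8.577/3 = 2.859
Smallest n/ν is T → limiting reagent.
n(A) produced = (1/3) × 7.086 = 2.362 mol
Step 2:
n(A) available = 2.362 mol
n(Z) = 1.275 mol
n/ν for A = 2.362/3 = 0.7873
n/ν for Z = 1.275/1 = 1.275
Smallest n/ν is A → limiting reagent.
n(E) = (1/3) × 2.362 = 0.7873 mol
mass = 0.7873 × 866.90 = 682.5 g

683 g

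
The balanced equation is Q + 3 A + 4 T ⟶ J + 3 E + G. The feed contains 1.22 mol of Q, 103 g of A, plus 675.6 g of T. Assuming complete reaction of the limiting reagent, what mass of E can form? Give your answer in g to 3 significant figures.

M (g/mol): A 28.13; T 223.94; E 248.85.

n(Q) = 1.220 mol
n(A) = 103.0 / 28.13 = 3.662 mol
n(T) = 675.6 / 223.94 = 3.017 mol
n/ν → Q: 1.220, A: 1.221, T: 0.7543; T is limiting.
n(E) = (3/4) × 3.017 = 2.263 mol
mass = 2.263 × 248.85 = 563.1 g

563 g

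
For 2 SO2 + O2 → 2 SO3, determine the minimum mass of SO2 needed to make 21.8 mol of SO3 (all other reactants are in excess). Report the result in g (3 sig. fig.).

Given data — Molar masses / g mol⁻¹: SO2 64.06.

1400 g

n(SO3) = 21.80 mol
n(SO2) = (2/2) × 21.80 = 21.80 mol
mass = 21.80 × 64.06 = 1397 g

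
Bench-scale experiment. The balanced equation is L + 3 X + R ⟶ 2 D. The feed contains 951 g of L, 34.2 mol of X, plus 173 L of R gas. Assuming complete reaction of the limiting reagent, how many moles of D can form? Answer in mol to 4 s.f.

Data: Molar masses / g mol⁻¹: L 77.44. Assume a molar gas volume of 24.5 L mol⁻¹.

n(L) = 951.0 / 77.44 = 12.28 mol
n(X) = 34.20 mol
n(R) = 173.0 / 24.5 = 7.061 mol
n/ν for L = 12.28/1 = 12.28
n/ν for X = 34.20/3 = 11.40
n/ν for R = 7.061/1 = 7.061
Smallest n/ν is R → limiting reagent.
n(D) = (2/1) × 7.061 = 14.12 mol

14.12 mol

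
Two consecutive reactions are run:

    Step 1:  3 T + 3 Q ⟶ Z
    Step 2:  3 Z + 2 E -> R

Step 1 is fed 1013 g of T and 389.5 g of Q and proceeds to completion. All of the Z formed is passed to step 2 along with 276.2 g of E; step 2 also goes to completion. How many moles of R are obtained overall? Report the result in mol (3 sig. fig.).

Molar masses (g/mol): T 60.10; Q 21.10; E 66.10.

Step 1:
n(T) = 1013 / 60.10 = 16.86 mol
n(Q) = 389.5 / 21.10 = 18.46 mol
n/ν for T = 16.86/3 = 5.620
n/ν for Q = 18.46/3 = 6.153
Smallest n/ν is T → limiting reagent.
n(Z) produced = (1/3) × 16.86 = 5.620 mol
Step 2:
n(Z) available = 5.620 mol
n(E) = 276.2 / 66.10 = 4.179 mol
n/ν for Z = 5.620/3 = 1.873
n/ν for E = 4.179/2 = 2.090
Smallest n/ν is Z → limiting reagent.
n(R) = (1/3) × 5.620 = 1.873 mol

1.87 mol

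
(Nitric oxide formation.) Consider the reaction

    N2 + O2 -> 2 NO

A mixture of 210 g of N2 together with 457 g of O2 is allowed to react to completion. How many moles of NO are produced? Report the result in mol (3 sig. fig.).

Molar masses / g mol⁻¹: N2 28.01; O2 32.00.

n(N2) = 210.0 / 28.01 = 7.497 mol
n(O2) = 457.0 / 32.00 = 14.28 mol
n/ν for N2 = 7.497/1 = 7.497
n/ν for O2 = 14.28/1 = 14.28
Smallest n/ν is N2 → limiting reagent.
n(NO) = (2/1) × 7.497 = 14.99 mol

15.0 mol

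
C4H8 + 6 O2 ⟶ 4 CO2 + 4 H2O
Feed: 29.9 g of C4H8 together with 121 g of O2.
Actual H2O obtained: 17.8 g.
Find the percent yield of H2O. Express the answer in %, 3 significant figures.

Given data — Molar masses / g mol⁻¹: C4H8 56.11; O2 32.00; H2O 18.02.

46.3 %

n(C4H8) = 29.90 / 56.11 = 0.5329 mol
n(O2) = 121.0 / 32.00 = 3.781 mol
n/ν for C4H8 = 0.5329/1 = 0.5329
n/ν for O2 = 3.781/6 = 0.6302
Smallest n/ν is C4H8 → limiting reagent.
theoretical n(H2O) = (4/1) × 0.5329 = 2.132 mol → 38.42 g
% yield = 17.8 / 38.42 × 100 = 46.33 %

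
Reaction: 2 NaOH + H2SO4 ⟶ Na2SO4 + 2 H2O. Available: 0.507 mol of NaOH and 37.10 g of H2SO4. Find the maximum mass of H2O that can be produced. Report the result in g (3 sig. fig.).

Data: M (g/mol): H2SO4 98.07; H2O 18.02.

9.14 g

n(NaOH) = 0.5070 mol
n(H2SO4) = 37.10 / 98.07 = 0.3783 mol
n/ν for NaOH = 0.5070/2 = 0.2535
n/ν for H2SO4 = 0.3783/1 = 0.3783
Smallest n/ν is NaOH → limiting reagent.
n(H2O) = (2/2) × 0.5070 = 0.5070 mol
mass = 0.5070 × 18.02 = 9.136 g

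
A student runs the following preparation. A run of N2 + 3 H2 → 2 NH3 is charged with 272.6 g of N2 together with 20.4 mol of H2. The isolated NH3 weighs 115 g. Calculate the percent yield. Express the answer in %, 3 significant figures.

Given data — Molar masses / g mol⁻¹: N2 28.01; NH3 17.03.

49.7 %

n(N2) = 272.6 / 28.01 = 9.732 mol
n(H2) = 20.40 mol
n/ν → N2: 9.732, H2: 6.800; H2 is limiting.
theoretical n(NH3) = (2/3) × 20.40 = 13.60 mol → 231.6 g
% yield = 115 / 231.6 × 100 = 49.65 %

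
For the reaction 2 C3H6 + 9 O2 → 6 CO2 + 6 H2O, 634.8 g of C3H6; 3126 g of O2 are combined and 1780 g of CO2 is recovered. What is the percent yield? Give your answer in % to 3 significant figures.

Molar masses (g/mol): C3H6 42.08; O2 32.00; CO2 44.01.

89.4 %

n(C3H6) = 634.8 / 42.08 = 15.09 mol
n(O2) = 3126 / 32.00 = 97.69 mol
n/ν for C3H6 = 15.09/2 = 7.545
n/ν for O2 = 97.69/9 = 10.85
Smallest n/ν is C3H6 → limiting reagent.
theoretical n(CO2) = (6/2) × 15.09 = 45.27 mol → 1992 g
% yield = 1780 / 1992 × 100 = 89.36 %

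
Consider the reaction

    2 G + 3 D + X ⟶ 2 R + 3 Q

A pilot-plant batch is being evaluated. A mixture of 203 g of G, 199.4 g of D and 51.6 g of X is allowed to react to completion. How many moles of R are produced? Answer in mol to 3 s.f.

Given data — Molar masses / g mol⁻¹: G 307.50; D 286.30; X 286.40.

n(G) = 203.0 / 307.50 = 0.6602 mol
n(D) = 199.4 / 286.30 = 0.6965 mol
n(X) = 51.60 / 286.40 = 0.1802 mol
n/ν → G: 0.3301, D: 0.2322, X: 0.1802; X is limiting.
n(R) = (2/1) × 0.1802 = 0.3604 mol

0.360 mol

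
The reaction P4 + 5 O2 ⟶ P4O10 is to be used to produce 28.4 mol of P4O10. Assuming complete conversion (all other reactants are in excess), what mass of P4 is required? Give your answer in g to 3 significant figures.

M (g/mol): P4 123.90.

n(P4O10) = 28.40 mol
n(P4) = (1/1) × 28.40 = 28.40 mol
mass = 28.40 × 123.90 = 3519 g

3520 g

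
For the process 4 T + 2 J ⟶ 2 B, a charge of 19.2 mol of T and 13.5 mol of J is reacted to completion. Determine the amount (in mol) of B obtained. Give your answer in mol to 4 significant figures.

n(T) = 19.20 mol
n(J) = 13.50 mol
n/ν for T = 19.20/4 = 4.800
n/ν for J = 13.50/2 = 6.750
Smallest n/ν is T → limiting reagent.
n(B) = (2/4) × 19.20 = 9.600 mol

9.600 mol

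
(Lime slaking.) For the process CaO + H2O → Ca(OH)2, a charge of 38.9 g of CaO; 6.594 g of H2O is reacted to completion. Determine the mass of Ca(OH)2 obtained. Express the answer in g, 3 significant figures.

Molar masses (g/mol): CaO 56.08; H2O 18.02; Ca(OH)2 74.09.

27.1 g

n(CaO) = 38.90 / 56.08 = 0.6937 mol
n(H2O) = 6.594 / 18.02 = 0.3659 mol
n/ν → CaO: 0.6937, H2O: 0.3659; H2O is limiting.
n(Ca(OH)2) = (1/1) × 0.3659 = 0.3659 mol
mass = 0.3659 × 74.09 = 27.11 g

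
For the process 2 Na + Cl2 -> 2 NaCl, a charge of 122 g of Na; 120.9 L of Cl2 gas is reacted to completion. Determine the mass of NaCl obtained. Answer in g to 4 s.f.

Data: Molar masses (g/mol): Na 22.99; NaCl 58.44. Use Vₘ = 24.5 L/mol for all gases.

n(Na) = 122.0 / 22.99 = 5.307 mol
n(Cl2) = 120.9 / 24.5 = 4.935 mol
n/ν for Na = 5.307/2 = 2.654
n/ν for Cl2 = 4.935/1 = 4.935
Smallest n/ν is Na → limiting reagent.
n(NaCl) = (2/2) × 5.307 = 5.307 mol
mass = 5.307 × 58.44 = 310.1 g

310.1 g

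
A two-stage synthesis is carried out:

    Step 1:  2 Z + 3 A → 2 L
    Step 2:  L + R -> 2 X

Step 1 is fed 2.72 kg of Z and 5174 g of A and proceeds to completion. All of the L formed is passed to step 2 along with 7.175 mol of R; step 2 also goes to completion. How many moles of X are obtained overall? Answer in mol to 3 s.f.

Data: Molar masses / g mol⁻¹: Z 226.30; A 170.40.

Step 1:
n(Z) = 2.720×1000 / 226.30 = 12.02 mol
n(A) = 5174 / 170.40 = 30.36 mol
n/ν → Z: 6.010, A: 10.12; Z is limiting.
n(L) produced = (2/2) × 12.02 = 12.02 mol
Step 2:
n(L) available = 12.02 mol
n(R) = 7.175 mol
n/ν → L: 12.02, R: 7.175; R is limiting.
n(X) = (2/1) × 7.175 = 14.35 mol

14.4 mol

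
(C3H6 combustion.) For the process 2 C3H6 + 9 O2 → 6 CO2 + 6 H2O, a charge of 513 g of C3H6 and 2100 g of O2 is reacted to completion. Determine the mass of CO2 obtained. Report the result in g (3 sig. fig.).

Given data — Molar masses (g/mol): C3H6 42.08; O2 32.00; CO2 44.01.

n(C3H6) = 513.0 / 42.08 = 12.19 mol
n(O2) = 2100 / 32.00 = 65.63 mol
n/ν for C3H6 = 12.19/2 = 6.095
n/ν for O2 = 65.63/9 = 7.292
Smallest n/ν is C3H6 → limiting reagent.
n(CO2) = (6/2) × 12.19 = 36.57 mol
mass = 36.57 × 44.01 = 1609 g

1610 g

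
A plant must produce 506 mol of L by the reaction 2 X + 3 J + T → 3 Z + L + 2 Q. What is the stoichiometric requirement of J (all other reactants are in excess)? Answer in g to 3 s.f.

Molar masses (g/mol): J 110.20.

n(L) = 506.0 mol
n(J) = (3/1) × 506.0 = 1518 mol
mass = 1518 × 110.20 = 167300 g

167000 g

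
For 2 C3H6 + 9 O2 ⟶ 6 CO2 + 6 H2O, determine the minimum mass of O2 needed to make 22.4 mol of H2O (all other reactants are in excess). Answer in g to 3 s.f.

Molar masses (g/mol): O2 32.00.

1080 g

n(H2O) = 22.40 mol
n(O2) = (9/6) × 22.40 = 33.60 mol
mass = 33.60 × 32.00 = 1075 g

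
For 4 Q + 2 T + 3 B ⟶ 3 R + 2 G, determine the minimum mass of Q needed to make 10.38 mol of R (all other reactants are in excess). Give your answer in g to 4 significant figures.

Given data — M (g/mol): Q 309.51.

n(R) = 10.38 mol
n(Q) = (4/3) × 10.38 = 13.84 mol
mass = 13.84 × 309.51 = 4284 g

4284 g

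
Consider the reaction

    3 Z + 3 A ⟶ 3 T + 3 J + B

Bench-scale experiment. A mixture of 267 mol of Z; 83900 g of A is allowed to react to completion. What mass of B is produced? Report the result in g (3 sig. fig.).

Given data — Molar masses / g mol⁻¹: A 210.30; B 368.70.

n(Z) = 267.0 mol
n(A) = 83900 / 210.30 = 399.0 mol
n/ν → Z: 89.00, A: 133.0; Z is limiting.
n(B) = (1/3) × 267.0 = 89.00 mol
mass = 89.00 × 368.70 = 32810 g

32800 g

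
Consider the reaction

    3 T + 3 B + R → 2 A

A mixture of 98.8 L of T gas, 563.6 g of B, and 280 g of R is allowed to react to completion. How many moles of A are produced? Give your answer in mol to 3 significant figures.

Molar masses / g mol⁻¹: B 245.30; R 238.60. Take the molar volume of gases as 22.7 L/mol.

n(T) = 98.80 / 22.7 = 4.352 mol
n(B) = 563.6 / 245.30 = 2.298 mol
n(R) = 280.0 / 238.60 = 1.174 mol
n/ν → T: 1.451, B: 0.7660, R: 1.174; B is limiting.
n(A) = (2/3) × 2.298 = 1.532 mol

1.53 mol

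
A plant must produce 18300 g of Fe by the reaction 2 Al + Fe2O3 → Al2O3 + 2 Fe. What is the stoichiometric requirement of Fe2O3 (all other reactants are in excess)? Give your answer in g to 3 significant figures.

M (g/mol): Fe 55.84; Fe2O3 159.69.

26200 g

n(Fe) = 18300 / 55.84 = 327.7 mol
n(Fe2O3) = (1/2) × 327.7 = 163.9 mol
mass = 163.9 × 159.69 = 26170 g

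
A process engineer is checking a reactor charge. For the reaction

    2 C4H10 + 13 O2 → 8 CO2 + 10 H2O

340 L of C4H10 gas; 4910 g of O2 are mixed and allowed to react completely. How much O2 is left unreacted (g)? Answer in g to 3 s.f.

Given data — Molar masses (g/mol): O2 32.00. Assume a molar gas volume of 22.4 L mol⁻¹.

n(C4H10) = 340.0 / 22.4 = 15.18 mol
n(O2) = 4910 / 32.00 = 153.4 mol
n/ν → C4H10: 7.590, O2: 11.80; C4H10 is limiting.
O2 consumed = (13/2) × 15.18 = 98.67 mol
O2 remaining = 153.4 − 98.67 = 54.73 mol
mass = 54.73 × 32.00 = 1751 g

1750 g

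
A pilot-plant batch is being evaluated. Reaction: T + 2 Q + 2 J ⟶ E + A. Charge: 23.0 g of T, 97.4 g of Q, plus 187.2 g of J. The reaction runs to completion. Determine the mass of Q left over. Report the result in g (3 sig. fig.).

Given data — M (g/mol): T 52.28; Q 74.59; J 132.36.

n(T) = 23.00 / 52.28 = 0.4399 mol
n(Q) = 97.40 / 74.59 = 1.306 mol
n(J) = 187.2 / 132.36 = 1.414 mol
n/ν → T: 0.4399, Q: 0.6530, J: 0.7070; T is limiting.
Q consumed = (2/1) × 0.4399 = 0.8798 mol
Q remaining = 1.306 − 0.8798 = 0.4262 mol
mass = 0.4262 × 74.59 = 31.79 g

31.8 g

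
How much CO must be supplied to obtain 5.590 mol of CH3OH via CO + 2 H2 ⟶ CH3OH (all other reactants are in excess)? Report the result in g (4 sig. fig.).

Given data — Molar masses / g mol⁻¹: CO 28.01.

156.6 g

n(CH3OH) = 5.590 mol
n(CO) = (1/1) × 5.590 = 5.590 mol
mass = 5.590 × 28.01 = 156.6 g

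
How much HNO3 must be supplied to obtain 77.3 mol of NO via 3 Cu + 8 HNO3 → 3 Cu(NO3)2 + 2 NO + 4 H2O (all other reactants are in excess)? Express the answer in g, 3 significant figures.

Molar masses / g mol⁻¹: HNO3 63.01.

n(NO) = 77.30 mol
n(HNO3) = (8/2) × 77.30 = 309.2 mol
mass = 309.2 × 63.01 = 19480 g

19500 g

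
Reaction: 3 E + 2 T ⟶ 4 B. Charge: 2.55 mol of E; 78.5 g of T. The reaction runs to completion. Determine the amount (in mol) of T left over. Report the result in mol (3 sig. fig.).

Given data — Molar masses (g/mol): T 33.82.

n(E) = 2.550 mol
n(T) = 78.50 / 33.82 = 2.321 mol
n/ν → E: 0.8500, T: 1.161; E is limiting.
T consumed = (2/3) × 2.550 = 1.700 mol
T remaining = 2.321 − 1.700 = 0.6210 mol

0.621 mol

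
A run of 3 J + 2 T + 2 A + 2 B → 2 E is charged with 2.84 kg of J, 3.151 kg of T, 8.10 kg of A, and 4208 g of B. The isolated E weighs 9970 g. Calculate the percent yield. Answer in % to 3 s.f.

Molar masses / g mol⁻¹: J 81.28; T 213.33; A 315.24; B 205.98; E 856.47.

n(J) = 2.840×1000 / 81.28 = 34.94 mol
n(T) = 3.151×1000 / 213.33 = 14.77 mol
n(A) = 8.100×1000 / 315.24 = 25.69 mol
n(B) = 4208 / 205.98 = 20.43 mol
n/ν for J = 34.94/3 = 11.65
n/ν for T = 14.77/2 = 7.385
n/ν for A = 25.69/2 = 12.85
n/ν for B = 20.43/2 = 10.22
Smallest n/ν is T → limiting reagent.
theoretical n(E) = (2/2) × 14.77 = 14.77 mol → 12650 g
% yield = 9970 / 12650 × 100 = 78.81 %

78.8 %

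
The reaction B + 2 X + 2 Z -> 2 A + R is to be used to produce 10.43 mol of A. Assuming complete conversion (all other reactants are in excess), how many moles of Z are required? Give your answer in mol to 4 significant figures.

10.43 mol

n(A) = 10.43 mol
n(Z) = (2/2) × 10.43 = 10.43 mol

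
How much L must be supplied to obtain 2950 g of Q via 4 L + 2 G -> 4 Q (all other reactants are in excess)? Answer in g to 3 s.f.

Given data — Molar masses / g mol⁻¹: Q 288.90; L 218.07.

2230 g

n(Q) = 2950 / 288.90 = 10.21 mol
n(L) = (4/4) × 10.21 = 10.21 mol
mass = 10.21 × 218.07 = 2226 g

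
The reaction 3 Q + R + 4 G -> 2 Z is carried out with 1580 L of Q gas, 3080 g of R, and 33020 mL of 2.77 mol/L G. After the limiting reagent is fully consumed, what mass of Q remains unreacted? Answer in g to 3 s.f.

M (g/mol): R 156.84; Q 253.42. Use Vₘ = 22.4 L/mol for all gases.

n(Q) = 1580 / 22.4 = 70.54 mol
n(R) = 3080 / 156.84 = 19.64 mol
n(G) = 2.77 × 33020/1000 = 91.47 mol
n/ν for Q = 70.54/3 = 23.51
n/ν for R = 19.64/1 = 19.64
n/ν for G = 91.47/4 = 22.87
Smallest n/ν is R → limiting reagent.
Q consumed = (3/1) × 19.64 = 58.92 mol
Q remaining = 70.54 − 58.92 = 11.62 mol
mass = 11.62 × 253.42 = 2945 g

2950 g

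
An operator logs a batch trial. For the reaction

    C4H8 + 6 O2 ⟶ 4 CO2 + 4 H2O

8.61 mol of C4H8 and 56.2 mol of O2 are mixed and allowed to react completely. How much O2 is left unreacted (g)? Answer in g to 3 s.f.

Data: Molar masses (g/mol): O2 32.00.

145 g

n(C4H8) = 8.610 mol
n(O2) = 56.20 mol
n/ν → C4H8: 8.610, O2: 9.367; C4H8 is limiting.
O2 consumed = (6/1) × 8.610 = 51.66 mol
O2 remaining = 56.20 − 51.66 = 4.540 mol
mass = 4.540 × 32.00 = 145.3 g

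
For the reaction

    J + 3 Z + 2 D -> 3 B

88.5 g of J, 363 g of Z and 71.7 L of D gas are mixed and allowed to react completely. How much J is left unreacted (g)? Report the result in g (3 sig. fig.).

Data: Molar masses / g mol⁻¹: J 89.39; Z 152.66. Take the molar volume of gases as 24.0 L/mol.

n(J) = 88.50 / 89.39 = 0.9900 mol
n(Z) = 363.0 / 152.66 = 2.378 mol
n(D) = 71.70 / 24.0 = 2.988 mol
n/ν → J: 0.9900, Z: 0.7927, D: 1.494; Z is limiting.
J consumed = (1/3) × 2.378 = 0.7927 mol
J remaining = 0.9900 − 0.7927 = 0.1973 mol
mass = 0.1973 × 89.39 = 17.64 g

17.6 g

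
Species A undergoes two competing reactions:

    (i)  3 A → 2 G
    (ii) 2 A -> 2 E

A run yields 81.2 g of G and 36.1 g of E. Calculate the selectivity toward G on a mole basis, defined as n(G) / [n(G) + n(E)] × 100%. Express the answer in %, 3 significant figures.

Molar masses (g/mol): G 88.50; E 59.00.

n(G) = 81.2 / 88.50 = 0.9175 mol
n(E) = 36.1 / 59.00 = 0.6119 mol
selectivity = 0.9175/(0.9175+0.6119) × 100 = 59.99 %

60.0 %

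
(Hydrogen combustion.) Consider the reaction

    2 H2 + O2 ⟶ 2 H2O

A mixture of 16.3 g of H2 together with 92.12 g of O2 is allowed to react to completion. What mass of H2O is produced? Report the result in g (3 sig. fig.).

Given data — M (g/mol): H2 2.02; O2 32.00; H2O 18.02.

104 g

n(H2) = 16.30 / 2.02 = 8.069 mol
n(O2) = 92.12 / 32.00 = 2.879 mol
n/ν for H2 = 8.069/2 = 4.035
n/ν for O2 = 2.879/1 = 2.879
Smallest n/ν is O2 → limiting reagent.
n(H2O) = (2/1) × 2.879 = 5.758 mol
mass = 5.758 × 18.02 = 103.8 g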